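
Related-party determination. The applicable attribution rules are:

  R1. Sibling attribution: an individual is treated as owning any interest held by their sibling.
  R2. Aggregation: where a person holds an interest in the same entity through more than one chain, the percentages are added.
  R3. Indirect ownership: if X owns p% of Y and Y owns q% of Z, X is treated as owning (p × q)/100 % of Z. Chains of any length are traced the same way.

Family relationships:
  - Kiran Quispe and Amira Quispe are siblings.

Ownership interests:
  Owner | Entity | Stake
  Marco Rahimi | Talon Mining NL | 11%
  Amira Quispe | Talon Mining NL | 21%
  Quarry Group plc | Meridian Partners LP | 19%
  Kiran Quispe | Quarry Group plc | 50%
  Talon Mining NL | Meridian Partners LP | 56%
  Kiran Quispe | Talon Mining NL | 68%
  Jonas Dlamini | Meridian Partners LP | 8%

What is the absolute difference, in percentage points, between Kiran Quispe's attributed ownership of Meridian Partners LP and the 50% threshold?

By sibling attribution (R1), Kiran Quispe is treated as also owning Amira Quispe's interest in Talon Mining NL, giving 68% + 21% = 89%.
Chain via Talon Mining NL (R3): 89% × 56% = 49.84% of Meridian Partners LP.
Chain via Quarry Group plc (R3): 50% × 19% = 9.5% of Meridian Partners LP.
Aggregating (R2): 49.84% + 9.5% = 59.34%.
59.34% exceeds the 50% threshold by 9.34 percentage points.

9.34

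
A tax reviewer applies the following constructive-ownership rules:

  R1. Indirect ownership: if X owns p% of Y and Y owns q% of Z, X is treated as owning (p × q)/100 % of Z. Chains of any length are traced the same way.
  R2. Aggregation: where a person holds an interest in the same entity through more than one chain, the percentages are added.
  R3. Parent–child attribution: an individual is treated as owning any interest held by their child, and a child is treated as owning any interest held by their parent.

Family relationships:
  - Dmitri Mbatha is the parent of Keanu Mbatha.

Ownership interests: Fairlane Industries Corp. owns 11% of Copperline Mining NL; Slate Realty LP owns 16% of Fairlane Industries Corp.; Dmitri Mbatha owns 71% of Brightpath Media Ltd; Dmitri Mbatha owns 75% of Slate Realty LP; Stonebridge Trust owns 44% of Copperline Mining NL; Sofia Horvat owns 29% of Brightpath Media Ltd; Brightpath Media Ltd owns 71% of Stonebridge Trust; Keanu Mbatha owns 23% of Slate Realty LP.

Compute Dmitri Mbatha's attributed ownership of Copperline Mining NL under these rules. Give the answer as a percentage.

By parent–child attribution (R3), Dmitri Mbatha is treated as also owning Keanu Mbatha's interest in Slate Realty LP, giving 75% + 23% = 98%.
Chain via Slate Realty LP → Fairlane Industries Corp. (R1): 98% × 16% × 11% = 1.7248% of Copperline Mining NL.
Chain via Brightpath Media Ltd → Stonebridge Trust (R1): 71% × 71% × 44% = 22.1804% of Copperline Mining NL.
Aggregating (R2): 1.7248% + 22.1804% = 23.9052%.

23.9052%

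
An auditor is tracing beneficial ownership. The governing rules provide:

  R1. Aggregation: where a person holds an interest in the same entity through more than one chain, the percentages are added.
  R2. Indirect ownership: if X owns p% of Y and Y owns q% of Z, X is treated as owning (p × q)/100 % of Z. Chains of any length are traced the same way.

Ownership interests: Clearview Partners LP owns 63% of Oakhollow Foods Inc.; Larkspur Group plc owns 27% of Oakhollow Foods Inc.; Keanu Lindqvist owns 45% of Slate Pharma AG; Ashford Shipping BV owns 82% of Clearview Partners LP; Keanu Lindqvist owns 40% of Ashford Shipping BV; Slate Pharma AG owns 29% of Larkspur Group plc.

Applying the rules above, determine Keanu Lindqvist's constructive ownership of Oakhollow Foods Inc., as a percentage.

24.1875%

Chain via Slate Pharma AG → Larkspur Group plc (R2): 45% × 29% × 27% = 3.5235% of Oakhollow Foods Inc.
Chain via Ashford Shipping BV → Clearview Partners LP (R2): 40% × 82% × 63% = 20.664% of Oakhollow Foods Inc.
Aggregating (R1): 3.5235% + 20.664% = 24.1875%.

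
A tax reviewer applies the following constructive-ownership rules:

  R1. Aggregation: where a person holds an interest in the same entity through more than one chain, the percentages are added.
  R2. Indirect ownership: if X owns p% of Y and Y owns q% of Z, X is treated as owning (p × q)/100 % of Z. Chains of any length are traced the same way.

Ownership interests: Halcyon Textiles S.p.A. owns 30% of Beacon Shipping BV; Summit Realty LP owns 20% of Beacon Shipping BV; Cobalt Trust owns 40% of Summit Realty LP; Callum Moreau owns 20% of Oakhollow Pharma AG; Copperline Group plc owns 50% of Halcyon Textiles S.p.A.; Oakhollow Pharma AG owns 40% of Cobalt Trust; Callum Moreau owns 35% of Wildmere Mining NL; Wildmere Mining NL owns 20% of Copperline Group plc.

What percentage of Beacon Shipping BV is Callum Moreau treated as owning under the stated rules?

Chain via Oakhollow Pharma AG → Cobalt Trust → Summit Realty LP (R2): 20% × 40% × 40% × 20% = 0.64% of Beacon Shipping BV.
Chain via Wildmere Mining NL → Copperline Group plc → Halcyon Textiles S.p.A. (R2): 35% × 20% × 50% × 30% = 1.05% of Beacon Shipping BV.
Aggregating (R1): 0.64% + 1.05% = 1.69%.

1.69%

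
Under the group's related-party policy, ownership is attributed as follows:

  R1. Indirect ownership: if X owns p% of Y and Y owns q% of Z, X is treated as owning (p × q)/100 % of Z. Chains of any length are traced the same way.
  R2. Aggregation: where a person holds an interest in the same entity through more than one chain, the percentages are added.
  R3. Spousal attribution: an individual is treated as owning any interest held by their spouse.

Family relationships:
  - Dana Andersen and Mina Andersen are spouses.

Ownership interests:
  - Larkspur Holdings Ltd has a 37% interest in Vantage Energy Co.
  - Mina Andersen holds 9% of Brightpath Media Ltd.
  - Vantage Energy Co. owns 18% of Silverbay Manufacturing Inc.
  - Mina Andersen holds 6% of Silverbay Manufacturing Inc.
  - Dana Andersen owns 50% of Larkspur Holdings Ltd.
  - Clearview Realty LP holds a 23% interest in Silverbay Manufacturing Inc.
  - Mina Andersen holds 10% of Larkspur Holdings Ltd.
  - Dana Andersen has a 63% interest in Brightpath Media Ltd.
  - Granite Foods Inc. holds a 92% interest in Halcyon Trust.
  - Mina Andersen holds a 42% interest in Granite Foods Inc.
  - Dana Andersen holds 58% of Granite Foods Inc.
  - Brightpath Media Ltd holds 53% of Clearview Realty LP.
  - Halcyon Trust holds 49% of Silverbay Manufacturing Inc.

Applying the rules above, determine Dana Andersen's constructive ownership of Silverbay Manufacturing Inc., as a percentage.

63.8528%

By spousal attribution (R3), Dana Andersen is treated as also owning Mina Andersen's interest in Granite Foods Inc, giving 58% + 42% = 100%.
By spousal attribution (R3), Dana Andersen is treated as also owning Mina Andersen's interest in Brightpath Media Ltd, giving 63% + 9% = 72%.
By spousal attribution (R3), Dana Andersen is treated as also owning Mina Andersen's interest in Larkspur Holdings Ltd, giving 50% + 10% = 60%.
By spousal attribution (R3), Dana Andersen is treated as owning Mina Andersen's 6% interest in Silverbay Manufacturing Inc.
Chain via Granite Foods Inc. → Halcyon Trust (R1): 100% × 92% × 49% = 45.08% of Silverbay Manufacturing Inc.
Chain via Brightpath Media Ltd → Clearview Realty LP (R1): 72% × 53% × 23% = 8.7768% of Silverbay Manufacturing Inc.
Chain via Larkspur Holdings Ltd → Vantage Energy Co. (R1): 60% × 37% × 18% = 3.996% of Silverbay Manufacturing Inc.
Direct interest in Silverbay Manufacturing Inc: 6%.
Aggregating (R2): 45.08% + 8.7768% + 3.996% + 6% = 63.8528%.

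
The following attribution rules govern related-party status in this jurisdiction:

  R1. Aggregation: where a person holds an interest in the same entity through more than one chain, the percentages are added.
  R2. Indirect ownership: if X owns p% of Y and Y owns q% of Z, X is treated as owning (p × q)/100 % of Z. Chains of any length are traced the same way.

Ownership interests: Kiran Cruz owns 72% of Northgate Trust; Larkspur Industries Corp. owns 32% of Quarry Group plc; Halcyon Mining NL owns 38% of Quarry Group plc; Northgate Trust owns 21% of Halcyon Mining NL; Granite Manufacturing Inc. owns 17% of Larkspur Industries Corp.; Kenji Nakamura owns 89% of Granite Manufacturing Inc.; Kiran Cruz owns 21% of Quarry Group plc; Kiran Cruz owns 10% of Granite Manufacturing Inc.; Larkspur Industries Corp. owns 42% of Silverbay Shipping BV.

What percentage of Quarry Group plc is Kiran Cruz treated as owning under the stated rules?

Chain via Granite Manufacturing Inc. → Larkspur Industries Corp. (R2): 10% × 17% × 32% = 0.544% of Quarry Group plc.
Chain via Northgate Trust → Halcyon Mining NL (R2): 72% × 21% × 38% = 5.7456% of Quarry Group plc.
Direct interest in Quarry Group plc: 21%.
Aggregating (R1): 0.544% + 5.7456% + 21% = 27.2896%.

27.2896%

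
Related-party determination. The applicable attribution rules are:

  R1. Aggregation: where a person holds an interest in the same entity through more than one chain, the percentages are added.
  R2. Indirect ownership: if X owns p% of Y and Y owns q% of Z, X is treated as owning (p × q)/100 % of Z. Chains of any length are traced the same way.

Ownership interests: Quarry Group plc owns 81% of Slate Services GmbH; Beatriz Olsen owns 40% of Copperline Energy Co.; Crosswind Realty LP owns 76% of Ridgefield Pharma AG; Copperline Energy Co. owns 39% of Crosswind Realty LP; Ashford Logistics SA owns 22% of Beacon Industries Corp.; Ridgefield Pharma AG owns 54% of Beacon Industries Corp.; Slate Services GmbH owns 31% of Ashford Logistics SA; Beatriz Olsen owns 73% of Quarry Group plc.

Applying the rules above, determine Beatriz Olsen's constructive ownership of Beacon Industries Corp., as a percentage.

10.434906%

Chain via Copperline Energy Co. → Crosswind Realty LP → Ridgefield Pharma AG (R2): 40% × 39% × 76% × 54% = 6.40224% of Beacon Industries Corp.
Chain via Quarry Group plc → Slate Services GmbH → Ashford Logistics SA (R2): 73% × 81% × 31% × 22% = 4.032666% of Beacon Industries Corp.
Aggregating (R1): 6.40224% + 4.032666% = 10.434906%.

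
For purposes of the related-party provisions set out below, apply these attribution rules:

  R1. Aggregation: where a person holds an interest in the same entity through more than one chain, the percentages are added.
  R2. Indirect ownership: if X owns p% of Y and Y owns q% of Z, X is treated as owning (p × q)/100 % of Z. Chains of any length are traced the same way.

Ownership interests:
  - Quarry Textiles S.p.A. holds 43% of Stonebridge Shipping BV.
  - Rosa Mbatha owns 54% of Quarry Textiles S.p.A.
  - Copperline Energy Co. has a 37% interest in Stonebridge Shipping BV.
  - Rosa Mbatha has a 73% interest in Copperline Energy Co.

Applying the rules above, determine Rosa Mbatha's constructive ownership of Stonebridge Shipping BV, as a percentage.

50.23%

Chain via Copperline Energy Co. (R2): 73% × 37% = 27.01% of Stonebridge Shipping BV.
Chain via Quarry Textiles S.p.A. (R2): 54% × 43% = 23.22% of Stonebridge Shipping BV.
Aggregating (R1): 27.01% + 23.22% = 50.23%.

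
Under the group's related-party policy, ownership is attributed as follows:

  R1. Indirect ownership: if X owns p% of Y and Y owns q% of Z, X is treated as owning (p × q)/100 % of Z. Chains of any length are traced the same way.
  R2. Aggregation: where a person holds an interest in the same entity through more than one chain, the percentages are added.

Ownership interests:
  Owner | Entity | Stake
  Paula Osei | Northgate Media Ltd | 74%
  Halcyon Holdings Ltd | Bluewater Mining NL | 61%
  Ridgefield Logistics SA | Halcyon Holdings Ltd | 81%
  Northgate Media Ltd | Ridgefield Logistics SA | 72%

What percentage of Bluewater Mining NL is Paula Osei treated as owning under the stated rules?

26.325648%

Chain via Northgate Media Ltd → Ridgefield Logistics SA → Halcyon Holdings Ltd (R1): 74% × 72% × 81% × 61% = 26.325648% of Bluewater Mining NL.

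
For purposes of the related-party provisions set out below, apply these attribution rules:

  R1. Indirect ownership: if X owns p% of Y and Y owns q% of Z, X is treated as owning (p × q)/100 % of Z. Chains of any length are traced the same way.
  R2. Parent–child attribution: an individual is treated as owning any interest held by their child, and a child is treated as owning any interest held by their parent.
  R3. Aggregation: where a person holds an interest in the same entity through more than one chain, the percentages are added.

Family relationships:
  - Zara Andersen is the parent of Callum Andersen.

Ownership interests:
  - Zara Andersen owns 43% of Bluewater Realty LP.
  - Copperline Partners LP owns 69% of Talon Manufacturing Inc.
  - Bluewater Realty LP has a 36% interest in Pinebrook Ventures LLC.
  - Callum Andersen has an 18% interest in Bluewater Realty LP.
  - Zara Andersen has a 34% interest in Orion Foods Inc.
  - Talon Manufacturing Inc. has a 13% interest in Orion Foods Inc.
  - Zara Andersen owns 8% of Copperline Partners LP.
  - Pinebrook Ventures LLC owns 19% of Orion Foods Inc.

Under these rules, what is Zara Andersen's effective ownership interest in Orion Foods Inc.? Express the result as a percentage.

By parent–child attribution (R2), Zara Andersen is treated as also owning Callum Andersen's interest in Bluewater Realty LP, giving 43% + 18% = 61%.
Chain via Copperline Partners LP → Talon Manufacturing Inc. (R1): 8% × 69% × 13% = 0.7176% of Orion Foods Inc.
Chain via Bluewater Realty LP → Pinebrook Ventures LLC (R1): 61% × 36% × 19% = 4.1724% of Orion Foods Inc.
Direct interest in Orion Foods Inc: 34%.
Aggregating (R3): 0.7176% + 4.1724% + 34% = 38.89%.

38.89%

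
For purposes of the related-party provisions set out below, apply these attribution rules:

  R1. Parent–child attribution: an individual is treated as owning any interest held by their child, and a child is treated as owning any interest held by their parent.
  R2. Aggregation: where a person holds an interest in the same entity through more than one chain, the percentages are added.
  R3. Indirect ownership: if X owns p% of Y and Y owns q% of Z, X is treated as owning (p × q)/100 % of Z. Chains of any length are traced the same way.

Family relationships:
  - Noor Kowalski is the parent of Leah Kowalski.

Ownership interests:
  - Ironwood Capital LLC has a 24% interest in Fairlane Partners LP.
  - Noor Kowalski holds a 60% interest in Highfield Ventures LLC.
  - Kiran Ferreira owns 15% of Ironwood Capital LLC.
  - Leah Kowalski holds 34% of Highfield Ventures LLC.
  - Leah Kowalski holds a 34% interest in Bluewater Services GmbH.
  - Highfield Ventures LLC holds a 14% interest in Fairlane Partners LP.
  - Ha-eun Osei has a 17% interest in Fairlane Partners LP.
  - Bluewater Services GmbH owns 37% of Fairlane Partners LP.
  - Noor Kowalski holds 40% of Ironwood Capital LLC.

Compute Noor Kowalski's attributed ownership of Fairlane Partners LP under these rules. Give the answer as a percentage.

35.34%

By parent–child attribution (R1), Noor Kowalski is treated as also owning Leah Kowalski's interest in Highfield Ventures LLC, giving 60% + 34% = 94%.
By parent–child attribution (R1), Noor Kowalski is treated as owning Leah Kowalski's 34% interest in Bluewater Services GmbH.
Chain via Highfield Ventures LLC (R3): 94% × 14% = 13.16% of Fairlane Partners LP.
Chain via Ironwood Capital LLC (R3): 40% × 24% = 9.6% of Fairlane Partners LP.
Chain via Bluewater Services GmbH (R3): 34% × 37% = 12.58% of Fairlane Partners LP.
Aggregating (R2): 13.16% + 9.6% + 12.58% = 35.34%.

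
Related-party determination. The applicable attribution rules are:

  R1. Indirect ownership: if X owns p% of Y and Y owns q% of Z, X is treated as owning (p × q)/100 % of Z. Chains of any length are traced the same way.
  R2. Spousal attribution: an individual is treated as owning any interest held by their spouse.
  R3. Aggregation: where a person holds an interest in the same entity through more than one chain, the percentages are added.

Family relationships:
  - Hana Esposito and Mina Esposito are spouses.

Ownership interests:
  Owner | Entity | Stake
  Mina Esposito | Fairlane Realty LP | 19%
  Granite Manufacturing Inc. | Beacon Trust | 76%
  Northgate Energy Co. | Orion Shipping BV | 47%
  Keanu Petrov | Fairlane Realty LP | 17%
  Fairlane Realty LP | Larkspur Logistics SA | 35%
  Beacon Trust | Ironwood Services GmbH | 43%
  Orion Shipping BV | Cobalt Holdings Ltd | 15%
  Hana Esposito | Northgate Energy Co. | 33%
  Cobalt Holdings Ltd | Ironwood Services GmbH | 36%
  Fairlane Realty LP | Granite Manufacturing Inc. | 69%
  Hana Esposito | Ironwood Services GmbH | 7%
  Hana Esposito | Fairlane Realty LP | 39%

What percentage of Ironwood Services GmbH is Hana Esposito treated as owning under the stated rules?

20.916076%

By spousal attribution (R2), Hana Esposito is treated as also owning Mina Esposito's interest in Fairlane Realty LP, giving 39% + 19% = 58%.
Chain via Fairlane Realty LP → Granite Manufacturing Inc. → Beacon Trust (R1): 58% × 69% × 76% × 43% = 13.078536% of Ironwood Services GmbH.
Chain via Northgate Energy Co. → Orion Shipping BV → Cobalt Holdings Ltd (R1): 33% × 47% × 15% × 36% = 0.83754% of Ironwood Services GmbH.
Direct interest in Ironwood Services GmbH: 7%.
Aggregating (R3): 13.078536% + 0.83754% + 7% = 20.916076%.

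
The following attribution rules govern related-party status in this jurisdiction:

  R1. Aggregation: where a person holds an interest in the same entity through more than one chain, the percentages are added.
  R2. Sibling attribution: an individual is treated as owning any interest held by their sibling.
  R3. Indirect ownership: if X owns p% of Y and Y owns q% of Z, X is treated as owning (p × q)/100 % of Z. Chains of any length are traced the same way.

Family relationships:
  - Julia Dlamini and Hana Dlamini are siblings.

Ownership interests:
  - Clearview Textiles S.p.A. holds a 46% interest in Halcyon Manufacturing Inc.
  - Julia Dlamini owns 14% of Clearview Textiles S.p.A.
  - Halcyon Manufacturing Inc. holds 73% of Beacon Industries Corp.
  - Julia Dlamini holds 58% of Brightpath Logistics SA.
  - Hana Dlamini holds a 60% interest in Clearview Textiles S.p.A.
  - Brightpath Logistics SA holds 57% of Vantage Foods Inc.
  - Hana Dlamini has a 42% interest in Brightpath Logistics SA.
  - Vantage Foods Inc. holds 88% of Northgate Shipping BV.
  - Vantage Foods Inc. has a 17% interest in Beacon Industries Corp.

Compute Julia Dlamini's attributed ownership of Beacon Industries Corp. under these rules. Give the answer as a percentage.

By sibling attribution (R2), Julia Dlamini is treated as also owning Hana Dlamini's interest in Clearview Textiles S.p.A, giving 14% + 60% = 74%.
By sibling attribution (R2), Julia Dlamini is treated as also owning Hana Dlamini's interest in Brightpath Logistics SA, giving 58% + 42% = 100%.
Chain via Clearview Textiles S.p.A. → Halcyon Manufacturing Inc. (R3): 74% × 46% × 73% = 24.8492% of Beacon Industries Corp.
Chain via Brightpath Logistics SA → Vantage Foods Inc. (R3): 100% × 57% × 17% = 9.69% of Beacon Industries Corp.
Aggregating (R1): 24.8492% + 9.69% = 34.5392%.

34.5392%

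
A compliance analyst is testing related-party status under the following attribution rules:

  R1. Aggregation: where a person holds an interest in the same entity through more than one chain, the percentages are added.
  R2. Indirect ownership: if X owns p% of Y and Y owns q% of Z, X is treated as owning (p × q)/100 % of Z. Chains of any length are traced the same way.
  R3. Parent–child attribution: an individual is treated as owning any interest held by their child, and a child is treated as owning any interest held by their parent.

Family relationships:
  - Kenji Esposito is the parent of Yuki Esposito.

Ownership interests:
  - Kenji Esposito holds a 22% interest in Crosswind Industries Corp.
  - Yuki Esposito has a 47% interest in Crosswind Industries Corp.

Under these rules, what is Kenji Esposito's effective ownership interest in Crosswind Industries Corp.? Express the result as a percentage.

69%

By parent–child attribution (R3), Kenji Esposito is treated as also owning Yuki Esposito's interest in Crosswind Industries Corp, giving 22% + 47% = 69%.
Direct interest in Crosswind Industries Corp: 69%.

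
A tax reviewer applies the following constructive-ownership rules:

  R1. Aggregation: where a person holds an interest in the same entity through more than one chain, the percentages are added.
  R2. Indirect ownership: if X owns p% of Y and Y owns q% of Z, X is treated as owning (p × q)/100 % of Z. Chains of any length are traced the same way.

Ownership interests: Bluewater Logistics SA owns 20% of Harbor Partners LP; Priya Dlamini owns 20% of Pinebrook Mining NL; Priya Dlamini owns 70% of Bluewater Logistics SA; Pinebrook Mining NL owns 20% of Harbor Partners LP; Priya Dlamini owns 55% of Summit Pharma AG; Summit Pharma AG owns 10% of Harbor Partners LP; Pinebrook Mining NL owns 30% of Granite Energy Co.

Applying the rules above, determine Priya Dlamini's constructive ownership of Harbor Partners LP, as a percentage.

23.5%

Chain via Bluewater Logistics SA (R2): 70% × 20% = 14% of Harbor Partners LP.
Chain via Pinebrook Mining NL (R2): 20% × 20% = 4% of Harbor Partners LP.
Chain via Summit Pharma AG (R2): 55% × 10% = 5.5% of Harbor Partners LP.
Aggregating (R1): 14% + 4% + 5.5% = 23.5%.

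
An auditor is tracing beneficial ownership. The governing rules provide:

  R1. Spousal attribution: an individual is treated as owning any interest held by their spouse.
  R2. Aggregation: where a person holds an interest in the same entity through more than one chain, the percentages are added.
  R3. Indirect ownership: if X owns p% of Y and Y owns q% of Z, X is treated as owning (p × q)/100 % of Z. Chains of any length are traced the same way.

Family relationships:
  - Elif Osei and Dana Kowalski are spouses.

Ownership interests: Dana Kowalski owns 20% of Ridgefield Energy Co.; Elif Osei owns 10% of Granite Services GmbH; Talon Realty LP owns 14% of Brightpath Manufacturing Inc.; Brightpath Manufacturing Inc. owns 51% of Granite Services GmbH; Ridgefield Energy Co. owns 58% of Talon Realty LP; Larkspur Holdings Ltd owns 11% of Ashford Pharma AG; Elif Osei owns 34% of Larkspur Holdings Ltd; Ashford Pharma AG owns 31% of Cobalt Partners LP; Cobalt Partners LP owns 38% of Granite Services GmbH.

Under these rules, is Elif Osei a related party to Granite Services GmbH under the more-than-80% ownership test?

No

By spousal attribution (R1), Elif Osei is treated as owning Dana Kowalski's 20% interest in Ridgefield Energy Co.
Chain via Larkspur Holdings Ltd → Ashford Pharma AG → Cobalt Partners LP (R3): 34% × 11% × 31% × 38% = 0.440572% of Granite Services GmbH.
Direct interest in Granite Services GmbH: 10%.
Chain via Ridgefield Energy Co. → Talon Realty LP → Brightpath Manufacturing Inc. (R3): 20% × 58% × 14% × 51% = 0.82824% of Granite Services GmbH.
Aggregating (R2): 0.440572% + 10% + 0.82824% = 11.268812%.
11.268812% does not exceed the 80% threshold, so Elif is not a related party to Granite Services GmbH.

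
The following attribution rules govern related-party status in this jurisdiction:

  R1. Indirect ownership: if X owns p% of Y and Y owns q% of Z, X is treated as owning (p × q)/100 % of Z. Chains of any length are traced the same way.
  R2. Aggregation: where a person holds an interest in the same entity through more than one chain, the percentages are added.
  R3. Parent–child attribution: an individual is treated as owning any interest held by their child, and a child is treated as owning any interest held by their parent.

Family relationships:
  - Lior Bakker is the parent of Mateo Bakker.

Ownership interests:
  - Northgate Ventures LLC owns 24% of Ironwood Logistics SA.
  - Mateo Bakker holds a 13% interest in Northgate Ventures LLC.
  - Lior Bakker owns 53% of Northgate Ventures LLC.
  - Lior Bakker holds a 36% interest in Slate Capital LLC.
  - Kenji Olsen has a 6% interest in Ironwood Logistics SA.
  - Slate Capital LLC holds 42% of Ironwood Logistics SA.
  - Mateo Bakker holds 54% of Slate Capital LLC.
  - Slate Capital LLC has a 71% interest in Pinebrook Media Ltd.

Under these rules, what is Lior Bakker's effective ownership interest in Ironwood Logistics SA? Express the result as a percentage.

By parent–child attribution (R3), Lior Bakker is treated as also owning Mateo Bakker's interest in Slate Capital LLC, giving 36% + 54% = 90%.
By parent–child attribution (R3), Lior Bakker is treated as also owning Mateo Bakker's interest in Northgate Ventures LLC, giving 53% + 13% = 66%.
Chain via Slate Capital LLC (R1): 90% × 42% = 37.8% of Ironwood Logistics SA.
Chain via Northgate Ventures LLC (R1): 66% × 24% = 15.84% of Ironwood Logistics SA.
Aggregating (R2): 37.8% + 15.84% = 53.64%.

53.64%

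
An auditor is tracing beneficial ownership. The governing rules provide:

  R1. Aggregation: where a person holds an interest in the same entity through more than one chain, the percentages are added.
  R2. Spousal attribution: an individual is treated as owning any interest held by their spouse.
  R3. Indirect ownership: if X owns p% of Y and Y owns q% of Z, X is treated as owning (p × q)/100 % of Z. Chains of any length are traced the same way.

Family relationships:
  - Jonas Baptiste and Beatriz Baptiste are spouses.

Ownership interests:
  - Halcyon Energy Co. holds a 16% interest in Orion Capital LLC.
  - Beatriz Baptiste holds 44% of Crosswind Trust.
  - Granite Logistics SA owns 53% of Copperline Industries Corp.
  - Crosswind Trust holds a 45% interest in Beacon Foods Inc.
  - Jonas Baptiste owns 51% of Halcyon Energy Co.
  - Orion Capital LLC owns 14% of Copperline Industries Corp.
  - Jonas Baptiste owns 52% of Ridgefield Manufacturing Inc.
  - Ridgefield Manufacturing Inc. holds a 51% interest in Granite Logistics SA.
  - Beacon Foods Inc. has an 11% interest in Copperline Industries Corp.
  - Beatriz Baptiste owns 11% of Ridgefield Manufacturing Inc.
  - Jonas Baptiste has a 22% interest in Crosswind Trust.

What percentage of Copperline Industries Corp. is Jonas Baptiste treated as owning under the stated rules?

21.4383%

By spousal attribution (R2), Jonas Baptiste is treated as also owning Beatriz Baptiste's interest in Ridgefield Manufacturing Inc, giving 52% + 11% = 63%.
By spousal attribution (R2), Jonas Baptiste is treated as also owning Beatriz Baptiste's interest in Crosswind Trust, giving 22% + 44% = 66%.
Chain via Ridgefield Manufacturing Inc. → Granite Logistics SA (R3): 63% × 51% × 53% = 17.0289% of Copperline Industries Corp.
Chain via Crosswind Trust → Beacon Foods Inc. (R3): 66% × 45% × 11% = 3.267% of Copperline Industries Corp.
Chain via Halcyon Energy Co. → Orion Capital LLC (R3): 51% × 16% × 14% = 1.1424% of Copperline Industries Corp.
Aggregating (R1): 17.0289% + 3.267% + 1.1424% = 21.4383%.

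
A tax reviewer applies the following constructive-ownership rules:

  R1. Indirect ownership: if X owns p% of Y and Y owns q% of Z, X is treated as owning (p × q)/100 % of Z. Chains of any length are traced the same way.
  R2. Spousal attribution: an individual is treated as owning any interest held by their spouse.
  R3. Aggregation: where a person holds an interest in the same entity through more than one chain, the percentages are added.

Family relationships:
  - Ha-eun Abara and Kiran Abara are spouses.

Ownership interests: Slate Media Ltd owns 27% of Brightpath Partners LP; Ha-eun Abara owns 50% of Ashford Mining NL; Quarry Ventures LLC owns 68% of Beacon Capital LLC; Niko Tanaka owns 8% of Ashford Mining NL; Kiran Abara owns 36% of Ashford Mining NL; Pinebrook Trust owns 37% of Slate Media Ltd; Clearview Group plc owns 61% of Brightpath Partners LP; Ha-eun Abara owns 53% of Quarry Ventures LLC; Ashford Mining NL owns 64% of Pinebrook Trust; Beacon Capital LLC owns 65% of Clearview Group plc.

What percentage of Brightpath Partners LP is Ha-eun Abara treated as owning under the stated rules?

By spousal attribution (R2), Ha-eun Abara is treated as also owning Kiran Abara's interest in Ashford Mining NL, giving 50% + 36% = 86%.
Chain via Quarry Ventures LLC → Beacon Capital LLC → Clearview Group plc (R1): 53% × 68% × 65% × 61% = 14.28986% of Brightpath Partners LP.
Chain via Ashford Mining NL → Pinebrook Trust → Slate Media Ltd (R1): 86% × 64% × 37% × 27% = 5.498496% of Brightpath Partners LP.
Aggregating (R3): 14.28986% + 5.498496% = 19.788356%.

19.788356%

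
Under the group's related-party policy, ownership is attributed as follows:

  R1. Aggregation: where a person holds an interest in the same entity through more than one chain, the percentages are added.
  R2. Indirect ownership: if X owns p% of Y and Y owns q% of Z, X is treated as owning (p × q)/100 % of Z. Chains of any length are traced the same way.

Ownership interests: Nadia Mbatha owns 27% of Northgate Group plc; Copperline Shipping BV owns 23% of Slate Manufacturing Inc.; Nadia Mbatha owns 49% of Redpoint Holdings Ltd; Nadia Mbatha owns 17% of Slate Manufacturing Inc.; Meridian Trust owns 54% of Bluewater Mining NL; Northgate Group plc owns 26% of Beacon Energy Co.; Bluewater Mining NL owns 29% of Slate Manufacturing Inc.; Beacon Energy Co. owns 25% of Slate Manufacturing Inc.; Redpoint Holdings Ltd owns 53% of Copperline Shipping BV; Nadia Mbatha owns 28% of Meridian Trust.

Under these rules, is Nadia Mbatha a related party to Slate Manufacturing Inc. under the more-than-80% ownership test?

Chain via Meridian Trust → Bluewater Mining NL (R2): 28% × 54% × 29% = 4.3848% of Slate Manufacturing Inc.
Chain via Northgate Group plc → Beacon Energy Co. (R2): 27% × 26% × 25% = 1.755% of Slate Manufacturing Inc.
Chain via Redpoint Holdings Ltd → Copperline Shipping BV (R2): 49% × 53% × 23% = 5.9731% of Slate Manufacturing Inc.
Direct interest in Slate Manufacturing Inc: 17%.
Aggregating (R1): 4.3848% + 1.755% + 5.9731% + 17% = 29.1129%.
29.1129% does not exceed the 80% threshold, so Nadia is not a related party to Slate Manufacturing Inc.

No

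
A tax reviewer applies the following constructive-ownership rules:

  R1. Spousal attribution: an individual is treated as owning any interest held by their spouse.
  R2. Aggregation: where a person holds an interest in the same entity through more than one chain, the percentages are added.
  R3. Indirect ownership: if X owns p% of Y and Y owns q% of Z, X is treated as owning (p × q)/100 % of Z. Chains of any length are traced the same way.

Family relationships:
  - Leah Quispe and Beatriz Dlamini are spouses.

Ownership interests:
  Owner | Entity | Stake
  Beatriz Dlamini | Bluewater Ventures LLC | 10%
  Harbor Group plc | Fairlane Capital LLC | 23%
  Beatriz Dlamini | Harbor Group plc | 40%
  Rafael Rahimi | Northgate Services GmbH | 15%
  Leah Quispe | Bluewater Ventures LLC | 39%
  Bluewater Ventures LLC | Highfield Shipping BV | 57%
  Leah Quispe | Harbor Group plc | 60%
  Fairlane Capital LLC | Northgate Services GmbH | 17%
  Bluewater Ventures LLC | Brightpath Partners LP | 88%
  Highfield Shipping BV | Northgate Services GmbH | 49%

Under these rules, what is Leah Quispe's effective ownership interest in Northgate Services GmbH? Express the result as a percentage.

By spousal attribution (R1), Leah Quispe is treated as also owning Beatriz Dlamini's interest in Bluewater Ventures LLC, giving 39% + 10% = 49%.
By spousal attribution (R1), Leah Quispe is treated as also owning Beatriz Dlamini's interest in Harbor Group plc, giving 60% + 40% = 100%.
Chain via Bluewater Ventures LLC → Highfield Shipping BV (R3): 49% × 57% × 49% = 13.6857% of Northgate Services GmbH.
Chain via Harbor Group plc → Fairlane Capital LLC (R3): 100% × 23% × 17% = 3.91% of Northgate Services GmbH.
Aggregating (R2): 13.6857% + 3.91% = 17.5957%.

17.5957%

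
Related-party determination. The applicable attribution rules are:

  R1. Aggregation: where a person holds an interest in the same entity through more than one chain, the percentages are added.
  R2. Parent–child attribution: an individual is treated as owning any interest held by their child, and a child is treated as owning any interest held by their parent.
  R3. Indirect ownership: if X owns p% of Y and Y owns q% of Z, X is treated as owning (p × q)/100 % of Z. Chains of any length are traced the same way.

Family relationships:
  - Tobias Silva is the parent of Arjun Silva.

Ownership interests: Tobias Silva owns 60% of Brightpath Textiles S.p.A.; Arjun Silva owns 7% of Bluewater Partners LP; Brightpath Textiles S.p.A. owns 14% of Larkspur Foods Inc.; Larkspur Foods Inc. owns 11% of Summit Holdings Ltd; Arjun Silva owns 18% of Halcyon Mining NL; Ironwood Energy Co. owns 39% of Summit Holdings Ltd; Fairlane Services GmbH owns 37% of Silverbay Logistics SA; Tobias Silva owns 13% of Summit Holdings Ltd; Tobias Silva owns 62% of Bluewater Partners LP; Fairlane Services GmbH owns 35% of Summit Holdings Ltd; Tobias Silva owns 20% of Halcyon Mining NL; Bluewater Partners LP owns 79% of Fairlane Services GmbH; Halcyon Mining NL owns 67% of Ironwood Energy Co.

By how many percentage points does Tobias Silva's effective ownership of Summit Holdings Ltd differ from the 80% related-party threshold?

By parent–child attribution (R2), Tobias Silva is treated as also owning Arjun Silva's interest in Bluewater Partners LP, giving 62% + 7% = 69%.
By parent–child attribution (R2), Tobias Silva is treated as also owning Arjun Silva's interest in Halcyon Mining NL, giving 20% + 18% = 38%.
Chain via Brightpath Textiles S.p.A. → Larkspur Foods Inc. (R3): 60% × 14% × 11% = 0.924% of Summit Holdings Ltd.
Chain via Bluewater Partners LP → Fairlane Services GmbH (R3): 69% × 79% × 35% = 19.0785% of Summit Holdings Ltd.
Chain via Halcyon Mining NL → Ironwood Energy Co. (R3): 38% × 67% × 39% = 9.9294% of Summit Holdings Ltd.
Direct interest in Summit Holdings Ltd: 13%.
Aggregating (R1): 0.924% + 19.0785% + 9.9294% + 13% = 42.9319%.
42.9319% falls short of the 80% threshold by 37.0681 percentage points.

37.0681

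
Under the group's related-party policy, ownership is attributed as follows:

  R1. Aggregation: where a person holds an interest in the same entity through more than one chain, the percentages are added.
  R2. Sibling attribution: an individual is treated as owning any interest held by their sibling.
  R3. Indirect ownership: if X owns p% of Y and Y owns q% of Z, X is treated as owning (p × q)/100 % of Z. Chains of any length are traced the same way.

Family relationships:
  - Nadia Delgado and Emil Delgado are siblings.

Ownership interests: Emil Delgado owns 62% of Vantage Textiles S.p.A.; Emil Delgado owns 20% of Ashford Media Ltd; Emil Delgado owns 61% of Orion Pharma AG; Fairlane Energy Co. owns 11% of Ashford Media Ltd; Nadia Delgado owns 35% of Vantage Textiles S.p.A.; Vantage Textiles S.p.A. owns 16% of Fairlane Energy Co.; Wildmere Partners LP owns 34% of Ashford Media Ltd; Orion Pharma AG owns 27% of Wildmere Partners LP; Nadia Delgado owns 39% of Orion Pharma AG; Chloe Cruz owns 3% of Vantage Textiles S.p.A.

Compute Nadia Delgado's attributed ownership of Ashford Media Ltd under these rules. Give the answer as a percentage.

By sibling attribution (R2), Nadia Delgado is treated as also owning Emil Delgado's interest in Orion Pharma AG, giving 39% + 61% = 100%.
By sibling attribution (R2), Nadia Delgado is treated as also owning Emil Delgado's interest in Vantage Textiles S.p.A, giving 35% + 62% = 97%.
By sibling attribution (R2), Nadia Delgado is treated as owning Emil Delgado's 20% interest in Ashford Media Ltd.
Chain via Orion Pharma AG → Wildmere Partners LP (R3): 100% × 27% × 34% = 9.18% of Ashford Media Ltd.
Chain via Vantage Textiles S.p.A. → Fairlane Energy Co. (R3): 97% × 16% × 11% = 1.7072% of Ashford Media Ltd.
Direct interest in Ashford Media Ltd: 20%.
Aggregating (R1): 9.18% + 1.7072% + 20% = 30.8872%.

30.8872%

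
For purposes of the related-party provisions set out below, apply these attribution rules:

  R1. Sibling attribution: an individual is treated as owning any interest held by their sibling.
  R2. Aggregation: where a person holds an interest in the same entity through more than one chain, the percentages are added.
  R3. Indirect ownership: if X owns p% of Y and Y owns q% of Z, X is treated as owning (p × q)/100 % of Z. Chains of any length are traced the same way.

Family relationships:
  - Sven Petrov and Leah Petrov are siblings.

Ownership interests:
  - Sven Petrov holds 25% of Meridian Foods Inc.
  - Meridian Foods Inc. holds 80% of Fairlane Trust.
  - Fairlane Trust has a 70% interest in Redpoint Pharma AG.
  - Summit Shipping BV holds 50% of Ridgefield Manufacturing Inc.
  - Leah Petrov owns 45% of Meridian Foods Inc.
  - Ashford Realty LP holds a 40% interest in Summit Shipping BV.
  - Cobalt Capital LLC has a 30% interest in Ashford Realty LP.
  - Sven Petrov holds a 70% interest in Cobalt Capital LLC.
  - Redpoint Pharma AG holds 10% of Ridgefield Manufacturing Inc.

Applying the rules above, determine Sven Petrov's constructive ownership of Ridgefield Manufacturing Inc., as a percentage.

By sibling attribution (R1), Sven Petrov is treated as also owning Leah Petrov's interest in Meridian Foods Inc, giving 25% + 45% = 70%.
Chain via Cobalt Capital LLC → Ashford Realty LP → Summit Shipping BV (R3): 70% × 30% × 40% × 50% = 4.2% of Ridgefield Manufacturing Inc.
Chain via Meridian Foods Inc. → Fairlane Trust → Redpoint Pharma AG (R3): 70% × 80% × 70% × 10% = 3.92% of Ridgefield Manufacturing Inc.
Aggregating (R2): 4.2% + 3.92% = 8.12%.

8.12%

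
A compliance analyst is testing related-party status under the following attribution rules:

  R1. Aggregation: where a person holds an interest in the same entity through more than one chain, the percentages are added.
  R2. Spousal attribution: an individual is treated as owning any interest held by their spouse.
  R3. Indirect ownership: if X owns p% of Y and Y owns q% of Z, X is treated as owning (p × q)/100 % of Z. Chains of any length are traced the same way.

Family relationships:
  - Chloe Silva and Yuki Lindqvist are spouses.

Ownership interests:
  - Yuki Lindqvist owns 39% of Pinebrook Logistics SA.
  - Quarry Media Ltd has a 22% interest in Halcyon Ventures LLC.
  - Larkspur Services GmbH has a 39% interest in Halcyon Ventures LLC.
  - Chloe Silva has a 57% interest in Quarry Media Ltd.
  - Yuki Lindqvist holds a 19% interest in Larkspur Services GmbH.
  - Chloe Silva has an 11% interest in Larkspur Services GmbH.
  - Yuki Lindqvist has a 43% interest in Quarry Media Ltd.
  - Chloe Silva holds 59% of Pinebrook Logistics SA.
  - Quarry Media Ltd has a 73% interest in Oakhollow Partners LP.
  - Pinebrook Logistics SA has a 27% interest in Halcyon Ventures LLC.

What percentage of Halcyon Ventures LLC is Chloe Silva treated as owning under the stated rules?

By spousal attribution (R2), Chloe Silva is treated as also owning Yuki Lindqvist's interest in Quarry Media Ltd, giving 57% + 43% = 100%.
By spousal attribution (R2), Chloe Silva is treated as also owning Yuki Lindqvist's interest in Larkspur Services GmbH, giving 11% + 19% = 30%.
By spousal attribution (R2), Chloe Silva is treated as also owning Yuki Lindqvist's interest in Pinebrook Logistics SA, giving 59% + 39% = 98%.
Chain via Quarry Media Ltd (R3): 100% × 22% = 22% of Halcyon Ventures LLC.
Chain via Larkspur Services GmbH (R3): 30% × 39% = 11.7% of Halcyon Ventures LLC.
Chain via Pinebrook Logistics SA (R3): 98% × 27% = 26.46% of Halcyon Ventures LLC.
Aggregating (R1): 22% + 11.7% + 26.46% = 60.16%.

60.16%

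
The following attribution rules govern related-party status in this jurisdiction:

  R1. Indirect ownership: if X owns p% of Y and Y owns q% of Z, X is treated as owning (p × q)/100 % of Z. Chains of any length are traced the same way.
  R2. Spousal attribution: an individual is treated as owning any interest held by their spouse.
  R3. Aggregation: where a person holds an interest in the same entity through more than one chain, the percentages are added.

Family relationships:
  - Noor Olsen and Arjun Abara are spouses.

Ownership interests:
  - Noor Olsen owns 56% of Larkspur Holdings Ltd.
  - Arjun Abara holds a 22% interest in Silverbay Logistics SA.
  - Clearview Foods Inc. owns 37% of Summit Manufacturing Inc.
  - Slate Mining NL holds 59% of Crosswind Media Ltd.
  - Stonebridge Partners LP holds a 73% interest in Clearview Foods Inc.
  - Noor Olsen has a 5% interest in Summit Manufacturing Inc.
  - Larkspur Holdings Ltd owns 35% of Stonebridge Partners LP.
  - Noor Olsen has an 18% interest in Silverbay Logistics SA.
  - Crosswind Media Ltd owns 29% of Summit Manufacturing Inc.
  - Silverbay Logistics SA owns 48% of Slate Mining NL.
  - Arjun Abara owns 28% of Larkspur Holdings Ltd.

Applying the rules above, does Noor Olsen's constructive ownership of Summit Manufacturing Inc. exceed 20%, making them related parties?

By spousal attribution (R2), Noor Olsen is treated as also owning Arjun Abara's interest in Silverbay Logistics SA, giving 18% + 22% = 40%.
By spousal attribution (R2), Noor Olsen is treated as also owning Arjun Abara's interest in Larkspur Holdings Ltd, giving 56% + 28% = 84%.
Chain via Silverbay Logistics SA → Slate Mining NL → Crosswind Media Ltd (R1): 40% × 48% × 59% × 29% = 3.28512% of Summit Manufacturing Inc.
Chain via Larkspur Holdings Ltd → Stonebridge Partners LP → Clearview Foods Inc. (R1): 84% × 35% × 73% × 37% = 7.94094% of Summit Manufacturing Inc.
Direct interest in Summit Manufacturing Inc: 5%.
Aggregating (R3): 3.28512% + 7.94094% + 5% = 16.22606%.
16.22606% does not exceed the 20% threshold, so Noor is not a related party to Summit Manufacturing Inc.

No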